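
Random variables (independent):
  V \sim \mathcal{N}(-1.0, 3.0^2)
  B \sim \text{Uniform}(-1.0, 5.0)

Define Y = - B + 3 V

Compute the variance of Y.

For independent RVs: Var(aX + bY) = a²Var(X) + b²Var(Y)
Var(V) = 9
Var(B) = 3
Var(Y) = 3²*9 + (-1)²*3
= 9*9 + 1*3 = 84

84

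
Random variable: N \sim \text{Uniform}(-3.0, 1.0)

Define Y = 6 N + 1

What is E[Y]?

For Y = 6N + 1:
E[Y] = 6 * E[N] + 1
E[N] = (-3 + 1)/2 = -1
E[Y] = 6 * (-1) + 1 = -5

-5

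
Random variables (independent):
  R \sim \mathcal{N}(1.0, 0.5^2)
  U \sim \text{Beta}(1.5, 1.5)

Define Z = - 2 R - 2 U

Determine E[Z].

E[Z] = -2*E[R] - 2*E[U]
E[R] = 1
E[U] = 0.5
E[Z] = -2*1 - 2*0.5 = -3

-3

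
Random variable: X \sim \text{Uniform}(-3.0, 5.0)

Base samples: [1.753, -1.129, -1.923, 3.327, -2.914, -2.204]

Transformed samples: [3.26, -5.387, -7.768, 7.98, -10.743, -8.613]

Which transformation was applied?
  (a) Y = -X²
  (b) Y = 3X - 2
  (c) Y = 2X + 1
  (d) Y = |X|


Checking option (b) Y = 3X - 2:
  X = 1.753 -> Y = 3.26 ✓
  X = -1.129 -> Y = -5.387 ✓
  X = -1.923 -> Y = -7.768 ✓
All samples match this transformation.

(b) 3X - 2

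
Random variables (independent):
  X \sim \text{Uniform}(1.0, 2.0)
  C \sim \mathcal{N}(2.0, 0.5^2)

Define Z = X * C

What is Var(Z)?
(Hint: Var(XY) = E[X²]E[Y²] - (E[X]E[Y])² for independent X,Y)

Var(XY) = E[X²]E[Y²] - (E[X]E[Y])²
E[X] = 1.5, Var(X) = 0.083333333
E[C] = 2, Var(C) = 0.25
E[X²] = 0.083333333 + 1.5² = 2.3333333
E[C²] = 0.25 + 2² = 4.25
Var(Z) = 2.3333333*4.25 - (1.5*2)²
= 9.9166667 - 9 = 0.91666667

0.91666667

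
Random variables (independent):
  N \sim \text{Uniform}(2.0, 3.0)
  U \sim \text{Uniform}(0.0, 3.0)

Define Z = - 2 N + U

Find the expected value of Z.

E[Z] = -2*E[N] + 1*E[U]
E[N] = 2.5
E[U] = 1.5
E[Z] = -2*2.5 + 1*1.5 = -3.5

-3.5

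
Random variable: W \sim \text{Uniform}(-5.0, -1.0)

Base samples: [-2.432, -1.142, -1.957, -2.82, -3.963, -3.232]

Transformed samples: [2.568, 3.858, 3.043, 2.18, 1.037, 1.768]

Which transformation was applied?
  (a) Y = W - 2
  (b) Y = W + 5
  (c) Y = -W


Checking option (b) Y = W + 5:
  W = -2.432 -> Y = 2.568 ✓
  W = -1.142 -> Y = 3.858 ✓
  W = -1.957 -> Y = 3.043 ✓
All samples match this transformation.

(b) W + 5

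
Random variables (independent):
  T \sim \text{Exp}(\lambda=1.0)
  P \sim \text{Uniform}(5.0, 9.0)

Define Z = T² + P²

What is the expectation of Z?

E[Z] = E[T²] + E[P²]
E[T²] = Var(T) + E[T]² = 1 + 1 = 2
E[P²] = Var(P) + E[P]² = 1.3333333 + 49 = 50.333333
E[Z] = 2 + 50.333333 = 52.333333

52.333333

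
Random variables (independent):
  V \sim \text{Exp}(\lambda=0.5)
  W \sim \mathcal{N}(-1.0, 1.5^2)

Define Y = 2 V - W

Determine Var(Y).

For independent RVs: Var(aX + bY) = a²Var(X) + b²Var(Y)
Var(V) = 4
Var(W) = 2.25
Var(Y) = 2²*4 + (-1)²*2.25
= 4*4 + 1*2.25 = 18.25

18.25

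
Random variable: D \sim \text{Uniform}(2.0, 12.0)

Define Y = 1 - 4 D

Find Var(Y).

For Y = aD + b: Var(Y) = a² * Var(D)
Var(D) = (12 - 2)^2/12 = 8.3333333
Var(Y) = (-4)² * 8.3333333 = 16 * 8.3333333 = 133.33333

133.33333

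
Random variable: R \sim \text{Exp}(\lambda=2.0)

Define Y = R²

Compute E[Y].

Using E[X²] = Var(X) + (E[X])²:
E[R] = 0.5
Var(R) = 1/2.0^2 = 0.25
E[R²] = 0.25 + 0.5² = 0.25 + 0.25 = 0.5

0.5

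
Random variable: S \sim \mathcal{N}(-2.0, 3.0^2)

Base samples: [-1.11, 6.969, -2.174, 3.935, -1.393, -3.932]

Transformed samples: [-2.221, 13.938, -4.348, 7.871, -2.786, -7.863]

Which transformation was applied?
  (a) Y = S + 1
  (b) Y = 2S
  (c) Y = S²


Checking option (b) Y = 2S:
  S = -1.11 -> Y = -2.221 ✓
  S = 6.969 -> Y = 13.938 ✓
  S = -2.174 -> Y = -4.348 ✓
All samples match this transformation.

(b) 2S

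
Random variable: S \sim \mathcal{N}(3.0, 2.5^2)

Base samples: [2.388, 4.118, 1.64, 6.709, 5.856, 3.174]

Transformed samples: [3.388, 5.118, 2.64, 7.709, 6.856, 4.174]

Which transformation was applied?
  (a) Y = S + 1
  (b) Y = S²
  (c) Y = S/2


Checking option (a) Y = S + 1:
  S = 2.388 -> Y = 3.388 ✓
  S = 4.118 -> Y = 5.118 ✓
  S = 1.64 -> Y = 2.64 ✓
All samples match this transformation.

(a) S + 1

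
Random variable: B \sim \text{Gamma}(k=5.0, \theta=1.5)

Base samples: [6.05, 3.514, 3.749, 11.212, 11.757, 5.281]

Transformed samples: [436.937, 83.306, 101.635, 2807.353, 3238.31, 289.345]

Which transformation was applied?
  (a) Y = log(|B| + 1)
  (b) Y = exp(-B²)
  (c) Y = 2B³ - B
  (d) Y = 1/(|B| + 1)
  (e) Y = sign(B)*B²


Checking option (c) Y = 2B³ - B:
  B = 6.05 -> Y = 436.937 ✓
  B = 3.514 -> Y = 83.306 ✓
  B = 3.749 -> Y = 101.635 ✓
All samples match this transformation.

(c) 2B³ - B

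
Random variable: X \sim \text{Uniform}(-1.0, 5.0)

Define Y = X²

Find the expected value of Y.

Using E[X²] = Var(X) + (E[X])²:
E[X] = 2
Var(X) = (5 + 1)^2/12 = 3
E[X²] = 3 + 2² = 3 + 4 = 7

7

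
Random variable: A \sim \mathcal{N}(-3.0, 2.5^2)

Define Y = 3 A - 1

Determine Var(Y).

For Y = aA + b: Var(Y) = a² * Var(A)
Var(A) = 2.5^2 = 6.25
Var(Y) = 3² * 6.25 = 9 * 6.25 = 56.25

56.25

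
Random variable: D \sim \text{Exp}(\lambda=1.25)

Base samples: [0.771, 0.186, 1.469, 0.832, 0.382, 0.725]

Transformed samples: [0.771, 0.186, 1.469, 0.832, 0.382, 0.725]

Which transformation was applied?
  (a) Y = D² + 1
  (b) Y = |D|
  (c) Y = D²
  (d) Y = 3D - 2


Checking option (b) Y = |D|:
  D = 0.771 -> Y = 0.771 ✓
  D = 0.186 -> Y = 0.186 ✓
  D = 1.469 -> Y = 1.469 ✓
All samples match this transformation.

(b) |D|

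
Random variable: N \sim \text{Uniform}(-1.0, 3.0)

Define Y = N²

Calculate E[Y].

Using E[X²] = Var(X) + (E[X])²:
E[N] = 1
Var(N) = (3 + 1)^2/12 = 1.3333333
E[N²] = 1.3333333 + 1² = 1.3333333 + 1 = 2.3333333

2.3333333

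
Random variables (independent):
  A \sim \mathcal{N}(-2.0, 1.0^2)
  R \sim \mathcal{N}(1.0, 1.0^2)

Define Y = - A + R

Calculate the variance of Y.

For independent RVs: Var(aX + bY) = a²Var(X) + b²Var(Y)
Var(A) = 1
Var(R) = 1
Var(Y) = (-1)²*1 + 1²*1
= 1*1 + 1*1 = 2

2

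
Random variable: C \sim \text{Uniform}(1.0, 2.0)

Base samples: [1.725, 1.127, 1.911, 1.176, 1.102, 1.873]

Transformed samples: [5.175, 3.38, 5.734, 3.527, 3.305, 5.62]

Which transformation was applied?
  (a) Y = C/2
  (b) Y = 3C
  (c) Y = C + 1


Checking option (b) Y = 3C:
  C = 1.725 -> Y = 5.175 ✓
  C = 1.127 -> Y = 3.38 ✓
  C = 1.911 -> Y = 5.734 ✓
All samples match this transformation.

(b) 3C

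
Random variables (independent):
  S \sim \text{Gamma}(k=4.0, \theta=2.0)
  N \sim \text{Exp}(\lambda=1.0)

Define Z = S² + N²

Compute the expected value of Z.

E[Z] = E[S²] + E[N²]
E[S²] = Var(S) + E[S]² = 16 + 64 = 80
E[N²] = Var(N) + E[N]² = 1 + 1 = 2
E[Z] = 80 + 2 = 82

82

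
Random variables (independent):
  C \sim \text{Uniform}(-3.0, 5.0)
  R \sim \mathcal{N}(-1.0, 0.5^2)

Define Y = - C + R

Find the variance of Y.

For independent RVs: Var(aX + bY) = a²Var(X) + b²Var(Y)
Var(C) = 5.3333333
Var(R) = 0.25
Var(Y) = (-1)²*5.3333333 + 1²*0.25
= 1*5.3333333 + 1*0.25 = 5.5833333

5.5833333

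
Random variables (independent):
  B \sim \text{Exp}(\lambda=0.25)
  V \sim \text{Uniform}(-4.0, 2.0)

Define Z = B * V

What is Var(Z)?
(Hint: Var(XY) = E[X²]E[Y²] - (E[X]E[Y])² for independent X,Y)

Var(XY) = E[X²]E[Y²] - (E[X]E[Y])²
E[B] = 4, Var(B) = 16
E[V] = -1, Var(V) = 3
E[B²] = 16 + 4² = 32
E[V²] = 3 + (-1)² = 4
Var(Z) = 32*4 - (4*(-1))²
= 128 - 16 = 112

112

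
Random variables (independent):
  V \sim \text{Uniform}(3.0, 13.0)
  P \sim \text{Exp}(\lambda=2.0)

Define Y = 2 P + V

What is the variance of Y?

For independent RVs: Var(aX + bY) = a²Var(X) + b²Var(Y)
Var(V) = 8.3333333
Var(P) = 0.25
Var(Y) = 1²*8.3333333 + 2²*0.25
= 1*8.3333333 + 4*0.25 = 9.3333333

9.3333333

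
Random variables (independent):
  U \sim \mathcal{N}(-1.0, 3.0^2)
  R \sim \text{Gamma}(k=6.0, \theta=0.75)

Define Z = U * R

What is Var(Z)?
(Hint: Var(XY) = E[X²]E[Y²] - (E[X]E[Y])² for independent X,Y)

Var(XY) = E[X²]E[Y²] - (E[X]E[Y])²
E[U] = -1, Var(U) = 9
E[R] = 4.5, Var(R) = 3.375
E[U²] = 9 + (-1)² = 10
E[R²] = 3.375 + 4.5² = 23.625
Var(Z) = 10*23.625 - (-1*4.5)²
= 236.25 - 20.25 = 216

216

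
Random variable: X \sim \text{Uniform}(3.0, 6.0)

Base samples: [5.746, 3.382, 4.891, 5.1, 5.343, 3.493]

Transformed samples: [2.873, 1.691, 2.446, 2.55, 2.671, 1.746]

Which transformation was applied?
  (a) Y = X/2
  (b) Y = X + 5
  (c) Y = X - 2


Checking option (a) Y = X/2:
  X = 5.746 -> Y = 2.873 ✓
  X = 3.382 -> Y = 1.691 ✓
  X = 4.891 -> Y = 2.446 ✓
All samples match this transformation.

(a) X/2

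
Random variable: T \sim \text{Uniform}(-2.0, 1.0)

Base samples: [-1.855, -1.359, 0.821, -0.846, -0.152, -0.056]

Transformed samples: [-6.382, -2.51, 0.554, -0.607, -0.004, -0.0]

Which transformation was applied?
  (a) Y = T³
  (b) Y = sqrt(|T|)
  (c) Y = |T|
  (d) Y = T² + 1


Checking option (a) Y = T³:
  T = -1.855 -> Y = -6.382 ✓
  T = -1.359 -> Y = -2.51 ✓
  T = 0.821 -> Y = 0.554 ✓
All samples match this transformation.

(a) T³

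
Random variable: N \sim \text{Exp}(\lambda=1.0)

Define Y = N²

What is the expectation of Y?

E[N²] = Var(N) + (E[N])² = 1 + 1 = 2

2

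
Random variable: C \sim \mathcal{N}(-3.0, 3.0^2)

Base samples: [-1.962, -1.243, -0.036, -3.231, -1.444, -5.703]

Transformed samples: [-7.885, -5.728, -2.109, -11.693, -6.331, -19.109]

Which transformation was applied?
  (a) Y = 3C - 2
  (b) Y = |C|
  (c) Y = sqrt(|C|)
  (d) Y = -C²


Checking option (a) Y = 3C - 2:
  C = -1.962 -> Y = -7.885 ✓
  C = -1.243 -> Y = -5.728 ✓
  C = -0.036 -> Y = -2.109 ✓
All samples match this transformation.

(a) 3C - 2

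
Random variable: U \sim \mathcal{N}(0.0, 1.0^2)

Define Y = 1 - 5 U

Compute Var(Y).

For Y = aU + b: Var(Y) = a² * Var(U)
Var(U) = 1.0^2 = 1
Var(Y) = (-5)² * 1 = 25 * 1 = 25

25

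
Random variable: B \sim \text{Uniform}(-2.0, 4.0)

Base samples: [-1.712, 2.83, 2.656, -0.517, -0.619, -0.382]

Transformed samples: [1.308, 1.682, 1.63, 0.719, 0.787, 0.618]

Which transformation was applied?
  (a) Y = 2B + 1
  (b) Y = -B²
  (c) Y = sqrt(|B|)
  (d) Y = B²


Checking option (c) Y = sqrt(|B|):
  B = -1.712 -> Y = 1.308 ✓
  B = 2.83 -> Y = 1.682 ✓
  B = 2.656 -> Y = 1.63 ✓
All samples match this transformation.

(c) sqrt(|B|)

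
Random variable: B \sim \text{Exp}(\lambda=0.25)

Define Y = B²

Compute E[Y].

E[B²] = Var(B) + (E[B])² = 16 + 16 = 32

32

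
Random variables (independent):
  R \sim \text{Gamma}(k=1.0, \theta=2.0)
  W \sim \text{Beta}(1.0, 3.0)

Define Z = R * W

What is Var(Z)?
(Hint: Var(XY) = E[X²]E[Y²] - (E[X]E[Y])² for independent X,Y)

Var(XY) = E[X²]E[Y²] - (E[X]E[Y])²
E[R] = 2, Var(R) = 4
E[W] = 0.25, Var(W) = 0.0375
E[R²] = 4 + 2² = 8
E[W²] = 0.0375 + 0.25² = 0.1
Var(Z) = 8*0.1 - (2*0.25)²
= 0.8 - 0.25 = 0.55

0.55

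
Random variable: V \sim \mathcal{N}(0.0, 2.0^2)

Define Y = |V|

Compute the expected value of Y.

For X ~ N(0, 2.0²), E[|X|] = sigma * sqrt(2/pi)
= 2.0 * sqrt(2/pi) = 1.5957691

1.5957691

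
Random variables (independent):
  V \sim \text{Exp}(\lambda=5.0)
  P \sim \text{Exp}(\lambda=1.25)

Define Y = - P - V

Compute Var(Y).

For independent RVs: Var(aX + bY) = a²Var(X) + b²Var(Y)
Var(V) = 0.04
Var(P) = 0.64
Var(Y) = (-1)²*0.04 + (-1)²*0.64
= 1*0.04 + 1*0.64 = 0.68

0.68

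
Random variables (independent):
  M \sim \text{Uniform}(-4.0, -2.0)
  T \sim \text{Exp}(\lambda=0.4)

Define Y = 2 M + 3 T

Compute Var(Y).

For independent RVs: Var(aX + bY) = a²Var(X) + b²Var(Y)
Var(M) = 0.33333333
Var(T) = 6.25
Var(Y) = 2²*0.33333333 + 3²*6.25
= 4*0.33333333 + 9*6.25 = 57.583333

57.583333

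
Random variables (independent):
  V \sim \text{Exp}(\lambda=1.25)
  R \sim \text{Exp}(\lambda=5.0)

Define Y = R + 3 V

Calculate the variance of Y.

For independent RVs: Var(aX + bY) = a²Var(X) + b²Var(Y)
Var(V) = 0.64
Var(R) = 0.04
Var(Y) = 3²*0.64 + 1²*0.04
= 9*0.64 + 1*0.04 = 5.8

5.8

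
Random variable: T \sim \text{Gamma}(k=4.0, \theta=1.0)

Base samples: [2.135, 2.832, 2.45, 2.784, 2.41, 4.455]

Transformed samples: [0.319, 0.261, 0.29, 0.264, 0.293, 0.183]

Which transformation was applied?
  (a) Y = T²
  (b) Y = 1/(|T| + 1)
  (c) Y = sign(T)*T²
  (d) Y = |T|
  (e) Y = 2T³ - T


Checking option (b) Y = 1/(|T| + 1):
  T = 2.135 -> Y = 0.319 ✓
  T = 2.832 -> Y = 0.261 ✓
  T = 2.45 -> Y = 0.29 ✓
All samples match this transformation.

(b) 1/(|T| + 1)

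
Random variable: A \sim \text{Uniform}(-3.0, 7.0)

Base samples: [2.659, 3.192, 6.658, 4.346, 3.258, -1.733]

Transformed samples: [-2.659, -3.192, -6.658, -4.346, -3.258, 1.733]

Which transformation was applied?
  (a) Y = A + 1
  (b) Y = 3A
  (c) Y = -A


Checking option (c) Y = -A:
  A = 2.659 -> Y = -2.659 ✓
  A = 3.192 -> Y = -3.192 ✓
  A = 6.658 -> Y = -6.658 ✓
All samples match this transformation.

(c) -A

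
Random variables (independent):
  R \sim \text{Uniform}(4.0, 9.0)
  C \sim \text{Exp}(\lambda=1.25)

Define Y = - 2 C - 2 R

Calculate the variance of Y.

For independent RVs: Var(aX + bY) = a²Var(X) + b²Var(Y)
Var(R) = 2.0833333
Var(C) = 0.64
Var(Y) = (-2)²*2.0833333 + (-2)²*0.64
= 4*2.0833333 + 4*0.64 = 10.893333

10.893333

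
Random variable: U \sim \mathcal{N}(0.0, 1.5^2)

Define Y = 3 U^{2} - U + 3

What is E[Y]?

E[Y] = 3*E[U²] - 1*E[U] + 3
E[U] = 0
E[U²] = Var(U) + (E[U])² = 2.25 + 0 = 2.25
E[Y] = 3*2.25 - 1*0 + 3 = 9.75

9.75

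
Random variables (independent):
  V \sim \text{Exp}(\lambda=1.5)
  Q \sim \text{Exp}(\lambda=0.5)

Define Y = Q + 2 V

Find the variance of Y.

For independent RVs: Var(aX + bY) = a²Var(X) + b²Var(Y)
Var(V) = 0.44444444
Var(Q) = 4
Var(Y) = 2²*0.44444444 + 1²*4
= 4*0.44444444 + 1*4 = 5.7777778

5.7777778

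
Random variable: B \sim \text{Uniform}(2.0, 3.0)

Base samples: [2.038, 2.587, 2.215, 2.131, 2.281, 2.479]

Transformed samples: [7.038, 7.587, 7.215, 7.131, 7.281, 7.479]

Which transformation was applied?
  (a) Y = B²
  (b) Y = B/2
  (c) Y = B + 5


Checking option (c) Y = B + 5:
  B = 2.038 -> Y = 7.038 ✓
  B = 2.587 -> Y = 7.587 ✓
  B = 2.215 -> Y = 7.215 ✓
All samples match this transformation.

(c) B + 5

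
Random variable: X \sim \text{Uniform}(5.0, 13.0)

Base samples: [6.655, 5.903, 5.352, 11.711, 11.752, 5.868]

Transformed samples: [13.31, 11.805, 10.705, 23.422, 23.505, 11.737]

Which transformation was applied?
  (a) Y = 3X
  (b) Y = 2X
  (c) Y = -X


Checking option (b) Y = 2X:
  X = 6.655 -> Y = 13.31 ✓
  X = 5.903 -> Y = 11.805 ✓
  X = 5.352 -> Y = 10.705 ✓
All samples match this transformation.

(b) 2X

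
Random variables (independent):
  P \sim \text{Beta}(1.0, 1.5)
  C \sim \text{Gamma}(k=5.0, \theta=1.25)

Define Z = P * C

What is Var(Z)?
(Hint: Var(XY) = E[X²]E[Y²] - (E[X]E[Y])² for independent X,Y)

Var(XY) = E[X²]E[Y²] - (E[X]E[Y])²
E[P] = 0.4, Var(P) = 0.068571429
E[C] = 6.25, Var(C) = 7.8125
E[P²] = 0.068571429 + 0.4² = 0.22857143
E[C²] = 7.8125 + 6.25² = 46.875
Var(Z) = 0.22857143*46.875 - (0.4*6.25)²
= 10.714286 - 6.25 = 4.4642857

4.4642857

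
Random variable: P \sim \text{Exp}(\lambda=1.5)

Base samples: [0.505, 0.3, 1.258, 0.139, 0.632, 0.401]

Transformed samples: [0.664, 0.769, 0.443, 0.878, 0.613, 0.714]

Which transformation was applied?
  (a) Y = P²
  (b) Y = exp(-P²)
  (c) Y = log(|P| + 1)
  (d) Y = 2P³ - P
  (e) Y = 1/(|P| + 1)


Checking option (e) Y = 1/(|P| + 1):
  P = 0.505 -> Y = 0.664 ✓
  P = 0.3 -> Y = 0.769 ✓
  P = 1.258 -> Y = 0.443 ✓
All samples match this transformation.

(e) 1/(|P| + 1)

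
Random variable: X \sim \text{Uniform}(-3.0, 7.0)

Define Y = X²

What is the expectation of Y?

E[X²] = Var(X) + (E[X])² = 8.3333333 + 4 = 12.333333

12.333333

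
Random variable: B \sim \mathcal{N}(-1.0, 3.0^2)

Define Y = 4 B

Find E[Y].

For Y = 4B:
E[Y] = 4 * E[B]
E[B] = -1.0 = -1
E[Y] = 4 * (-1) = -4

-4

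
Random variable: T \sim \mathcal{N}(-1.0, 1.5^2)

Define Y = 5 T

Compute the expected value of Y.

For Y = 5T:
E[Y] = 5 * E[T]
E[T] = -1.0 = -1
E[Y] = 5 * (-1) = -5

-5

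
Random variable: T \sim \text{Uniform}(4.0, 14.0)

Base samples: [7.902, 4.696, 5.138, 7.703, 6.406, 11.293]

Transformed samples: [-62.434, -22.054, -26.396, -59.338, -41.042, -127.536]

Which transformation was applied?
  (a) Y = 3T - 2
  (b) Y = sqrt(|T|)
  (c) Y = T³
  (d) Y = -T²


Checking option (d) Y = -T²:
  T = 7.902 -> Y = -62.434 ✓
  T = 4.696 -> Y = -22.054 ✓
  T = 5.138 -> Y = -26.396 ✓
All samples match this transformation.

(d) -T²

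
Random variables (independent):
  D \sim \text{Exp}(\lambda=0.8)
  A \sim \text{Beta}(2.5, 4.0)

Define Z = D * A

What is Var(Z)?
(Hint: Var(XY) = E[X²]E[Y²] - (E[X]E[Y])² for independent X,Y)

Var(XY) = E[X²]E[Y²] - (E[X]E[Y])²
E[D] = 1.25, Var(D) = 1.5625
E[A] = 0.38461538, Var(A) = 0.031558185
E[D²] = 1.5625 + 1.25² = 3.125
E[A²] = 0.031558185 + 0.38461538² = 0.17948718
Var(Z) = 3.125*0.17948718 - (1.25*0.38461538)²
= 0.56089744 - 0.23113905 = 0.32975838

0.32975838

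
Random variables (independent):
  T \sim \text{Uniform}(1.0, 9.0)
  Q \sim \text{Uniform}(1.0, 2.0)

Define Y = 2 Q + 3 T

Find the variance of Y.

For independent RVs: Var(aX + bY) = a²Var(X) + b²Var(Y)
Var(T) = 5.3333333
Var(Q) = 0.083333333
Var(Y) = 3²*5.3333333 + 2²*0.083333333
= 9*5.3333333 + 4*0.083333333 = 48.333333

48.333333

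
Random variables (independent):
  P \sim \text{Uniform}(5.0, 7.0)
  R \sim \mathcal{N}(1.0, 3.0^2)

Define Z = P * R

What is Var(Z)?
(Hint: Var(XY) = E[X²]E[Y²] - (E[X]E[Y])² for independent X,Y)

Var(XY) = E[X²]E[Y²] - (E[X]E[Y])²
E[P] = 6, Var(P) = 0.33333333
E[R] = 1, Var(R) = 9
E[P²] = 0.33333333 + 6² = 36.333333
E[R²] = 9 + 1² = 10
Var(Z) = 36.333333*10 - (6*1)²
= 363.33333 - 36 = 327.33333

327.33333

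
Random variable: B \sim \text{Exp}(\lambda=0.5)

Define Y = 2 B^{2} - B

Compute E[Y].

E[Y] = 2*E[B²] - 1*E[B]
E[B] = 2
E[B²] = Var(B) + (E[B])² = 4 + 4 = 8
E[Y] = 2*8 - 1*2 = 14

14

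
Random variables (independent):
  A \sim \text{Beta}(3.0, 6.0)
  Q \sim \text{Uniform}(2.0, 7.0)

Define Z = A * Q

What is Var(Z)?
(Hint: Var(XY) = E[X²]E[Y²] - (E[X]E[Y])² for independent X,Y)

Var(XY) = E[X²]E[Y²] - (E[X]E[Y])²
E[A] = 0.33333333, Var(A) = 0.022222222
E[Q] = 4.5, Var(Q) = 2.0833333
E[A²] = 0.022222222 + 0.33333333² = 0.13333333
E[Q²] = 2.0833333 + 4.5² = 22.333333
Var(Z) = 0.13333333*22.333333 - (0.33333333*4.5)²
= 2.9777778 - 2.25 = 0.72777778

0.72777778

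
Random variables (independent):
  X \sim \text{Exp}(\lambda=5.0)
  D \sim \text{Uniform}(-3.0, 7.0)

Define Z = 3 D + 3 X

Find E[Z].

E[Z] = 3*E[X] + 3*E[D]
E[X] = 0.2
E[D] = 2
E[Z] = 3*0.2 + 3*2 = 6.6

6.6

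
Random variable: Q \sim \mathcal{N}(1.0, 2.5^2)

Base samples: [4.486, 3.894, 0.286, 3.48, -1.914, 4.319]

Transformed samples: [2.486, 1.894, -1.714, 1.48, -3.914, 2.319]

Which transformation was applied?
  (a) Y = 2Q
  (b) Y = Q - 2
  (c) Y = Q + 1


Checking option (b) Y = Q - 2:
  Q = 4.486 -> Y = 2.486 ✓
  Q = 3.894 -> Y = 1.894 ✓
  Q = 0.286 -> Y = -1.714 ✓
All samples match this transformation.

(b) Q - 2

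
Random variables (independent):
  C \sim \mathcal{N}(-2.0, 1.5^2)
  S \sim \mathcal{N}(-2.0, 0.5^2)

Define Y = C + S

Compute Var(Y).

For independent RVs: Var(aX + bY) = a²Var(X) + b²Var(Y)
Var(C) = 2.25
Var(S) = 0.25
Var(Y) = 1²*2.25 + 1²*0.25
= 1*2.25 + 1*0.25 = 2.5

2.5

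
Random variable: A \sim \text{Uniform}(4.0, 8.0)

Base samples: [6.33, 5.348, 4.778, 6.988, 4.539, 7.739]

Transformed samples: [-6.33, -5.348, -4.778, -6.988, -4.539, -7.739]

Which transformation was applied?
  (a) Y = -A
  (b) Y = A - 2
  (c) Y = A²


Checking option (a) Y = -A:
  A = 6.33 -> Y = -6.33 ✓
  A = 5.348 -> Y = -5.348 ✓
  A = 4.778 -> Y = -4.778 ✓
All samples match this transformation.

(a) -A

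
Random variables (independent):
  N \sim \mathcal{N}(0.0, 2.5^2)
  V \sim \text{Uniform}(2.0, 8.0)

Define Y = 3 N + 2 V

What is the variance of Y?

For independent RVs: Var(aX + bY) = a²Var(X) + b²Var(Y)
Var(N) = 6.25
Var(V) = 3
Var(Y) = 3²*6.25 + 2²*3
= 9*6.25 + 4*3 = 68.25

68.25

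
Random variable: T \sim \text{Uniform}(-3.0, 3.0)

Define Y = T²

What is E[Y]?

E[T²] = Var(T) + (E[T])² = 3 + 0 = 3

3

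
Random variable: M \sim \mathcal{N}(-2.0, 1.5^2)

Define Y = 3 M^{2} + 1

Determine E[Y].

E[Y] = 3*E[M²] + 1
E[M] = -2
E[M²] = Var(M) + (E[M])² = 2.25 + 4 = 6.25
E[Y] = 3*6.25 + 1 = 19.75

19.75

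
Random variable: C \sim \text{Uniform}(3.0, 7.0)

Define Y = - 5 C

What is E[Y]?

For Y = -5C:
E[Y] = -5 * E[C]
E[C] = (3 + 7)/2 = 5
E[Y] = -5 * 5 = -25

-25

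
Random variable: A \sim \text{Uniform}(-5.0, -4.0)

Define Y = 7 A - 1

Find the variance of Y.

For Y = aA + b: Var(Y) = a² * Var(A)
Var(A) = (-4 + 5)^2/12 = 0.083333333
Var(Y) = 7² * 0.083333333 = 49 * 0.083333333 = 4.0833333

4.0833333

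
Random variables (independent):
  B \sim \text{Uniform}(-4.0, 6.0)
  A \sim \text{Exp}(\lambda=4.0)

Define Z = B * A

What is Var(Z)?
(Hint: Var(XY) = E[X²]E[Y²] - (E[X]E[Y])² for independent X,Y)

Var(XY) = E[X²]E[Y²] - (E[X]E[Y])²
E[B] = 1, Var(B) = 8.3333333
E[A] = 0.25, Var(A) = 0.0625
E[B²] = 8.3333333 + 1² = 9.3333333
E[A²] = 0.0625 + 0.25² = 0.125
Var(Z) = 9.3333333*0.125 - (1*0.25)²
= 1.1666667 - 0.0625 = 1.1041667

1.1041667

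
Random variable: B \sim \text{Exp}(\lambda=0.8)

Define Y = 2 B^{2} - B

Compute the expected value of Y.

E[Y] = 2*E[B²] - 1*E[B]
E[B] = 1.25
E[B²] = Var(B) + (E[B])² = 1.5625 + 1.5625 = 3.125
E[Y] = 2*3.125 - 1*1.25 = 5

5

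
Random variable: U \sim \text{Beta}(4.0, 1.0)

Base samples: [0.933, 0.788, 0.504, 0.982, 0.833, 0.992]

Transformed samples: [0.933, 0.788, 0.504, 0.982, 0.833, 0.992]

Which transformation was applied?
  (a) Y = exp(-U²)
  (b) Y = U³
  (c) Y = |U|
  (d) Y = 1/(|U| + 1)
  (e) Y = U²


Checking option (c) Y = |U|:
  U = 0.933 -> Y = 0.933 ✓
  U = 0.788 -> Y = 0.788 ✓
  U = 0.504 -> Y = 0.504 ✓
All samples match this transformation.

(c) |U|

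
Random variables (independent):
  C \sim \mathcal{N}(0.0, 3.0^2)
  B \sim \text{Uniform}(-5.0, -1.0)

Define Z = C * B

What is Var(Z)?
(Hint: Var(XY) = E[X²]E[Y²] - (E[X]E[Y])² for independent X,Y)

Var(XY) = E[X²]E[Y²] - (E[X]E[Y])²
E[C] = 0, Var(C) = 9
E[B] = -3, Var(B) = 1.3333333
E[C²] = 9 + 0² = 9
E[B²] = 1.3333333 + (-3)² = 10.333333
Var(Z) = 9*10.333333 - (0*(-3))²
= 93 - 0 = 93

93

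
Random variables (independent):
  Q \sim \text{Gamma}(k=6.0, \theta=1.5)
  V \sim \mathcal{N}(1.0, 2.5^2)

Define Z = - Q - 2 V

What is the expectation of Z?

E[Z] = -1*E[Q] - 2*E[V]
E[Q] = 9
E[V] = 1
E[Z] = -1*9 - 2*1 = -11

-11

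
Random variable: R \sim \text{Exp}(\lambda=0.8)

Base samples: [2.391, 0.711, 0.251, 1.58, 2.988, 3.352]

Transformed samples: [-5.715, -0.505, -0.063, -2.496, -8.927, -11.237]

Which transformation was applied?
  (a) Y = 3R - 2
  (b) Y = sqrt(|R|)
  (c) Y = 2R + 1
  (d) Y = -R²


Checking option (d) Y = -R²:
  R = 2.391 -> Y = -5.715 ✓
  R = 0.711 -> Y = -0.505 ✓
  R = 0.251 -> Y = -0.063 ✓
All samples match this transformation.

(d) -R²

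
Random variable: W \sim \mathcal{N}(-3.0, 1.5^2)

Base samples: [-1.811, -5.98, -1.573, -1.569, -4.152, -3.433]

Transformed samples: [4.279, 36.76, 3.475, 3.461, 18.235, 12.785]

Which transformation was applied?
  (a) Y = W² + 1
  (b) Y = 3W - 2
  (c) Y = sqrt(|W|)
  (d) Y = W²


Checking option (a) Y = W² + 1:
  W = -1.811 -> Y = 4.279 ✓
  W = -5.98 -> Y = 36.76 ✓
  W = -1.573 -> Y = 3.475 ✓
All samples match this transformation.

(a) W² + 1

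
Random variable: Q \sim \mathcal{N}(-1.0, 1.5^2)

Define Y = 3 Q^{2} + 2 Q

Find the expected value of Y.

E[Y] = 3*E[Q²] + 2*E[Q]
E[Q] = -1
E[Q²] = Var(Q) + (E[Q])² = 2.25 + 1 = 3.25
E[Y] = 3*3.25 + 2*(-1) = 7.75

7.75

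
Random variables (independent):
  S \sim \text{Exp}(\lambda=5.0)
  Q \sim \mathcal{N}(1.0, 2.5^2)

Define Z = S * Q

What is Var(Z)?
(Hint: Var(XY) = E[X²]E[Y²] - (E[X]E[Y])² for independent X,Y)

Var(XY) = E[X²]E[Y²] - (E[X]E[Y])²
E[S] = 0.2, Var(S) = 0.04
E[Q] = 1, Var(Q) = 6.25
E[S²] = 0.04 + 0.2² = 0.08
E[Q²] = 6.25 + 1² = 7.25
Var(Z) = 0.08*7.25 - (0.2*1)²
= 0.58 - 0.04 = 0.54

0.54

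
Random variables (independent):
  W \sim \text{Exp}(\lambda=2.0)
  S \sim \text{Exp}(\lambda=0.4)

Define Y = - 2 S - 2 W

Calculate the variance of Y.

For independent RVs: Var(aX + bY) = a²Var(X) + b²Var(Y)
Var(W) = 0.25
Var(S) = 6.25
Var(Y) = (-2)²*0.25 + (-2)²*6.25
= 4*0.25 + 4*6.25 = 26

26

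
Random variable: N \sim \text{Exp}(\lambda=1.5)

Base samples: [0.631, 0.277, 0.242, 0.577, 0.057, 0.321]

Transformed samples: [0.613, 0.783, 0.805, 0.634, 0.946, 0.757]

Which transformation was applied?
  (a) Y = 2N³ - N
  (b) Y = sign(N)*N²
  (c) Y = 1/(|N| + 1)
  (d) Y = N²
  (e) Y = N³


Checking option (c) Y = 1/(|N| + 1):
  N = 0.631 -> Y = 0.613 ✓
  N = 0.277 -> Y = 0.783 ✓
  N = 0.242 -> Y = 0.805 ✓
All samples match this transformation.

(c) 1/(|N| + 1)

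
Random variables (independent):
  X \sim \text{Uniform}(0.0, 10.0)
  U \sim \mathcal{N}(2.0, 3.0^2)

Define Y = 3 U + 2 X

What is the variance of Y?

For independent RVs: Var(aX + bY) = a²Var(X) + b²Var(Y)
Var(X) = 8.3333333
Var(U) = 9
Var(Y) = 2²*8.3333333 + 3²*9
= 4*8.3333333 + 9*9 = 114.33333

114.33333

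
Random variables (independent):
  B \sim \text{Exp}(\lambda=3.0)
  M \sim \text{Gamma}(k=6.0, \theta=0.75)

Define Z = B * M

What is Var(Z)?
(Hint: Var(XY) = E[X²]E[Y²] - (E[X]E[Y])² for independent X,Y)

Var(XY) = E[X²]E[Y²] - (E[X]E[Y])²
E[B] = 0.33333333, Var(B) = 0.11111111
E[M] = 4.5, Var(M) = 3.375
E[B²] = 0.11111111 + 0.33333333² = 0.22222222
E[M²] = 3.375 + 4.5² = 23.625
Var(Z) = 0.22222222*23.625 - (0.33333333*4.5)²
= 5.25 - 2.25 = 3

3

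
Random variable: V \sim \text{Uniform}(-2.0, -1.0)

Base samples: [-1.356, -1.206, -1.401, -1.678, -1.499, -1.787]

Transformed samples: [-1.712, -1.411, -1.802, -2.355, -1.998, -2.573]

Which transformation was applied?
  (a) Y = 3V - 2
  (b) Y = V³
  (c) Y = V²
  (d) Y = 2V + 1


Checking option (d) Y = 2V + 1:
  V = -1.356 -> Y = -1.712 ✓
  V = -1.206 -> Y = -1.411 ✓
  V = -1.401 -> Y = -1.802 ✓
All samples match this transformation.

(d) 2V + 1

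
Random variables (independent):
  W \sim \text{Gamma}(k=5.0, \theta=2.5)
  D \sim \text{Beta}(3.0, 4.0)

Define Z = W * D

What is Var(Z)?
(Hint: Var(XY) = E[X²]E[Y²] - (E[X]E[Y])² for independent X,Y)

Var(XY) = E[X²]E[Y²] - (E[X]E[Y])²
E[W] = 12.5, Var(W) = 31.25
E[D] = 0.42857143, Var(D) = 0.030612245
E[W²] = 31.25 + 12.5² = 187.5
E[D²] = 0.030612245 + 0.42857143² = 0.21428571
Var(Z) = 187.5*0.21428571 - (12.5*0.42857143)²
= 40.178571 - 28.69898 = 11.479592

11.479592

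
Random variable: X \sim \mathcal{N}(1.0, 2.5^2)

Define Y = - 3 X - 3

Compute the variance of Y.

For Y = aX + b: Var(Y) = a² * Var(X)
Var(X) = 2.5^2 = 6.25
Var(Y) = (-3)² * 6.25 = 9 * 6.25 = 56.25

56.25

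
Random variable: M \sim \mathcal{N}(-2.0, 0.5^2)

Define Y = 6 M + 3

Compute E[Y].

For Y = 6M + 3:
E[Y] = 6 * E[M] + 3
E[M] = -2.0 = -2
E[Y] = 6 * (-2) + 3 = -9

-9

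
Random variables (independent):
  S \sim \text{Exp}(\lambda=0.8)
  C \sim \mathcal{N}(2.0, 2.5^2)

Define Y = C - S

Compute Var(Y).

For independent RVs: Var(aX + bY) = a²Var(X) + b²Var(Y)
Var(S) = 1.5625
Var(C) = 6.25
Var(Y) = (-1)²*1.5625 + 1²*6.25
= 1*1.5625 + 1*6.25 = 7.8125

7.8125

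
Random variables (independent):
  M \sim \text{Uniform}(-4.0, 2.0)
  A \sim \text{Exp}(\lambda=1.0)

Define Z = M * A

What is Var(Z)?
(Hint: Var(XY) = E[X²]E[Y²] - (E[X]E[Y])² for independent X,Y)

Var(XY) = E[X²]E[Y²] - (E[X]E[Y])²
E[M] = -1, Var(M) = 3
E[A] = 1, Var(A) = 1
E[M²] = 3 + (-1)² = 4
E[A²] = 1 + 1² = 2
Var(Z) = 4*2 - (-1*1)²
= 8 - 1 = 7

7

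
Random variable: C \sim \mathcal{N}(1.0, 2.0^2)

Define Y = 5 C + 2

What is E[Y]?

For Y = 5C + 2:
E[Y] = 5 * E[C] + 2
E[C] = 1.0 = 1
E[Y] = 5 * 1 + 2 = 7

7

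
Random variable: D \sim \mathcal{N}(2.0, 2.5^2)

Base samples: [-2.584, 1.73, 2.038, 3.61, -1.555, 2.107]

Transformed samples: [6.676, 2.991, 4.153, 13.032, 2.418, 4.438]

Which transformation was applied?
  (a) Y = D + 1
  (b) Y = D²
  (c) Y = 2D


Checking option (b) Y = D²:
  D = -2.584 -> Y = 6.676 ✓
  D = 1.73 -> Y = 2.991 ✓
  D = 2.038 -> Y = 4.153 ✓
All samples match this transformation.

(b) D²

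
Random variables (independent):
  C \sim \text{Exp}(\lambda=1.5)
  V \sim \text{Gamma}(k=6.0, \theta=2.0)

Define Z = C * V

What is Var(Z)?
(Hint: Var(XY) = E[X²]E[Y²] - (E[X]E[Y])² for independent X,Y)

Var(XY) = E[X²]E[Y²] - (E[X]E[Y])²
E[C] = 0.66666667, Var(C) = 0.44444444
E[V] = 12, Var(V) = 24
E[C²] = 0.44444444 + 0.66666667² = 0.88888889
E[V²] = 24 + 12² = 168
Var(Z) = 0.88888889*168 - (0.66666667*12)²
= 149.33333 - 64 = 85.333333

85.333333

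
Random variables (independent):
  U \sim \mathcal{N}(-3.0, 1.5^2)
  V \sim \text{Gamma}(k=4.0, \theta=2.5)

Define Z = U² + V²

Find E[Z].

E[Z] = E[U²] + E[V²]
E[U²] = Var(U) + E[U]² = 2.25 + 9 = 11.25
E[V²] = Var(V) + E[V]² = 25 + 100 = 125
E[Z] = 11.25 + 125 = 136.25

136.25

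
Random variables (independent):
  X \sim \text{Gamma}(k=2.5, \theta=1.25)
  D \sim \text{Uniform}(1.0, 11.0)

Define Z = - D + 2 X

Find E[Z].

E[Z] = 2*E[X] - 1*E[D]
E[X] = 3.125
E[D] = 6
E[Z] = 2*3.125 - 1*6 = 0.25

0.25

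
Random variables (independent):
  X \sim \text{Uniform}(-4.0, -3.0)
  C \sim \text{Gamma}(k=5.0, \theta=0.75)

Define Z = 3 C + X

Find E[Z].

E[Z] = 1*E[X] + 3*E[C]
E[X] = -3.5
E[C] = 3.75
E[Z] = 1*(-3.5) + 3*3.75 = 7.75

7.75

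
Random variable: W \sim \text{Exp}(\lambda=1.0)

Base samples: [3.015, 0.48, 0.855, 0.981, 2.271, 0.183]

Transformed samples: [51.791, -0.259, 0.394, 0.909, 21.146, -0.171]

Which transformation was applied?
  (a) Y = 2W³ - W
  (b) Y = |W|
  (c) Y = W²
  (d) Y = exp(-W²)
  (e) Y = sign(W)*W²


Checking option (a) Y = 2W³ - W:
  W = 3.015 -> Y = 51.791 ✓
  W = 0.48 -> Y = -0.259 ✓
  W = 0.855 -> Y = 0.394 ✓
All samples match this transformation.

(a) 2W³ - W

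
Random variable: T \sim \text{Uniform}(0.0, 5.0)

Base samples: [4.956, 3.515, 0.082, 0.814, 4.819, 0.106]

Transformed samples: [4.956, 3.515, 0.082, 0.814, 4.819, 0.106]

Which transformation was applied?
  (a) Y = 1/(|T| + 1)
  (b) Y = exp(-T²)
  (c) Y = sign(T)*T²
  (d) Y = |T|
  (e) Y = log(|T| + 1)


Checking option (d) Y = |T|:
  T = 4.956 -> Y = 4.956 ✓
  T = 3.515 -> Y = 3.515 ✓
  T = 0.082 -> Y = 0.082 ✓
All samples match this transformation.

(d) |T|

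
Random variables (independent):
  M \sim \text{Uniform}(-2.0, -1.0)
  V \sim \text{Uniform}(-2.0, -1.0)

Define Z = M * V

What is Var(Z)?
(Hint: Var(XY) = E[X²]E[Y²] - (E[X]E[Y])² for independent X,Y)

Var(XY) = E[X²]E[Y²] - (E[X]E[Y])²
E[M] = -1.5, Var(M) = 0.083333333
E[V] = -1.5, Var(V) = 0.083333333
E[M²] = 0.083333333 + (-1.5)² = 2.3333333
E[V²] = 0.083333333 + (-1.5)² = 2.3333333
Var(Z) = 2.3333333*2.3333333 - (-1.5*(-1.5))²
= 5.4444444 - 5.0625 = 0.38194444

0.38194444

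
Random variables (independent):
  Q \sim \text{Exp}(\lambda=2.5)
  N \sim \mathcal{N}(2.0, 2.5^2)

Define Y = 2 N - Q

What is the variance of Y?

For independent RVs: Var(aX + bY) = a²Var(X) + b²Var(Y)
Var(Q) = 0.16
Var(N) = 6.25
Var(Y) = (-1)²*0.16 + 2²*6.25
= 1*0.16 + 4*6.25 = 25.16

25.16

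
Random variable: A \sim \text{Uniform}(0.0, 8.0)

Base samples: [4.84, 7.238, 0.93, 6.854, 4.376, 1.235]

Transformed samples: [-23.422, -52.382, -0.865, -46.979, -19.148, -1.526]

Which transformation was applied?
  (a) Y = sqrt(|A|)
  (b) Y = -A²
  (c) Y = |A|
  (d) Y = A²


Checking option (b) Y = -A²:
  A = 4.84 -> Y = -23.422 ✓
  A = 7.238 -> Y = -52.382 ✓
  A = 0.93 -> Y = -0.865 ✓
All samples match this transformation.

(b) -A²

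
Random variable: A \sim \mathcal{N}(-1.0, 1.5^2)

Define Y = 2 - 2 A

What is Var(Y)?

For Y = aA + b: Var(Y) = a² * Var(A)
Var(A) = 1.5^2 = 2.25
Var(Y) = (-2)² * 2.25 = 4 * 2.25 = 9

9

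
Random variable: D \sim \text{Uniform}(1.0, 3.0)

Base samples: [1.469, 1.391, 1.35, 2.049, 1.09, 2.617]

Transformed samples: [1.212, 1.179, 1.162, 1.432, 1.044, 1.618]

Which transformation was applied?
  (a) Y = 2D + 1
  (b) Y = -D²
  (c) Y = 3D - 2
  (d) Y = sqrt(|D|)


Checking option (d) Y = sqrt(|D|):
  D = 1.469 -> Y = 1.212 ✓
  D = 1.391 -> Y = 1.179 ✓
  D = 1.35 -> Y = 1.162 ✓
All samples match this transformation.

(d) sqrt(|D|)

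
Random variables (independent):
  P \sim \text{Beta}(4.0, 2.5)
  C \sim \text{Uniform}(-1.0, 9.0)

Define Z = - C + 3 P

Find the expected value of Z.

E[Z] = 3*E[P] - 1*E[C]
E[P] = 0.61538462
E[C] = 4
E[Z] = 3*0.61538462 - 1*4 = -2.1538462

-2.1538462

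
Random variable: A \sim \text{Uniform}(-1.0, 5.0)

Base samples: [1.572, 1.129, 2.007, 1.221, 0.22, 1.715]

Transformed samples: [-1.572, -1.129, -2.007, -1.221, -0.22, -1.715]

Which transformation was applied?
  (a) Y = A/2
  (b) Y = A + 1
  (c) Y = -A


Checking option (c) Y = -A:
  A = 1.572 -> Y = -1.572 ✓
  A = 1.129 -> Y = -1.129 ✓
  A = 2.007 -> Y = -2.007 ✓
All samples match this transformation.

(c) -A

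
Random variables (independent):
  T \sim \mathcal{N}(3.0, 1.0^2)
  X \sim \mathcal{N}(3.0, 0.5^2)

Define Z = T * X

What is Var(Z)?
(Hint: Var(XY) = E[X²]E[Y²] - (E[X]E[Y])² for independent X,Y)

Var(XY) = E[X²]E[Y²] - (E[X]E[Y])²
E[T] = 3, Var(T) = 1
E[X] = 3, Var(X) = 0.25
E[T²] = 1 + 3² = 10
E[X²] = 0.25 + 3² = 9.25
Var(Z) = 10*9.25 - (3*3)²
= 92.5 - 81 = 11.5

11.5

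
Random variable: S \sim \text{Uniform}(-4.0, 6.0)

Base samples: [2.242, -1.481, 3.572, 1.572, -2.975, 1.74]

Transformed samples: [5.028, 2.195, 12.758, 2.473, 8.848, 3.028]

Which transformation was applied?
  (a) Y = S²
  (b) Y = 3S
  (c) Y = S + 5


Checking option (a) Y = S²:
  S = 2.242 -> Y = 5.028 ✓
  S = -1.481 -> Y = 2.195 ✓
  S = 3.572 -> Y = 12.758 ✓
All samples match this transformation.

(a) S²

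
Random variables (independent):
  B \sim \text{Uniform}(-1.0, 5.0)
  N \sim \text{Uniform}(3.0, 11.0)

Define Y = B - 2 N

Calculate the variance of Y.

For independent RVs: Var(aX + bY) = a²Var(X) + b²Var(Y)
Var(B) = 3
Var(N) = 5.3333333
Var(Y) = 1²*3 + (-2)²*5.3333333
= 1*3 + 4*5.3333333 = 24.333333

24.333333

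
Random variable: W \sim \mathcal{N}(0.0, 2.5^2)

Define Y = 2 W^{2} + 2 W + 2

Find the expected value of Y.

E[Y] = 2*E[W²] + 2*E[W] + 2
E[W] = 0
E[W²] = Var(W) + (E[W])² = 6.25 + 0 = 6.25
E[Y] = 2*6.25 + 2*0 + 2 = 14.5

14.5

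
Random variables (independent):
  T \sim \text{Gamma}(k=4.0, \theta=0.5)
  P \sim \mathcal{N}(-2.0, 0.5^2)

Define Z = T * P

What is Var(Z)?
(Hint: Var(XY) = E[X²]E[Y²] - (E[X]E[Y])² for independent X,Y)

Var(XY) = E[X²]E[Y²] - (E[X]E[Y])²
E[T] = 2, Var(T) = 1
E[P] = -2, Var(P) = 0.25
E[T²] = 1 + 2² = 5
E[P²] = 0.25 + (-2)² = 4.25
Var(Z) = 5*4.25 - (2*(-2))²
= 21.25 - 16 = 5.25

5.25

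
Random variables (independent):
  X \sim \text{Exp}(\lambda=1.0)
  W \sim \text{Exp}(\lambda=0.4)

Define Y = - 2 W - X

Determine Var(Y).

For independent RVs: Var(aX + bY) = a²Var(X) + b²Var(Y)
Var(X) = 1
Var(W) = 6.25
Var(Y) = (-1)²*1 + (-2)²*6.25
= 1*1 + 4*6.25 = 26

26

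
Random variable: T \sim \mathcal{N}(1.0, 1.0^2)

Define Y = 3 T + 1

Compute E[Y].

For Y = 3T + 1:
E[Y] = 3 * E[T] + 1
E[T] = 1.0 = 1
E[Y] = 3 * 1 + 1 = 4

4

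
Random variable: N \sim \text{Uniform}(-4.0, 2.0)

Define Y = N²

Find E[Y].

Using E[X²] = Var(X) + (E[X])²:
E[N] = -1
Var(N) = (2 + 4)^2/12 = 3
E[N²] = 3 + (-1)² = 3 + 1 = 4

4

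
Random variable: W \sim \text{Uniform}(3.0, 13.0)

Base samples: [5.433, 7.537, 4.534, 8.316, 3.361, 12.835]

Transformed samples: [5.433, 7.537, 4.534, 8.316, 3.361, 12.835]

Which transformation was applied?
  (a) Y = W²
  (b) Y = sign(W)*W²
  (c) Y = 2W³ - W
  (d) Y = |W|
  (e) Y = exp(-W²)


Checking option (d) Y = |W|:
  W = 5.433 -> Y = 5.433 ✓
  W = 7.537 -> Y = 7.537 ✓
  W = 4.534 -> Y = 4.534 ✓
All samples match this transformation.

(d) |W|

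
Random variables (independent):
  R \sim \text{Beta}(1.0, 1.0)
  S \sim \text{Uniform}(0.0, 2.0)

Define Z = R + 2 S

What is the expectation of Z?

E[Z] = 1*E[R] + 2*E[S]
E[R] = 0.5
E[S] = 1
E[Z] = 1*0.5 + 2*1 = 2.5

2.5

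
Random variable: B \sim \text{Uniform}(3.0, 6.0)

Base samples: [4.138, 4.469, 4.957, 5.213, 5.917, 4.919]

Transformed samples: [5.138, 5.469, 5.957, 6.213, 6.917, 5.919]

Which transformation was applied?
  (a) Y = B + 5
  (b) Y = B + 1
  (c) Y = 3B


Checking option (b) Y = B + 1:
  B = 4.138 -> Y = 5.138 ✓
  B = 4.469 -> Y = 5.469 ✓
  B = 4.957 -> Y = 5.957 ✓
All samples match this transformation.

(b) B + 1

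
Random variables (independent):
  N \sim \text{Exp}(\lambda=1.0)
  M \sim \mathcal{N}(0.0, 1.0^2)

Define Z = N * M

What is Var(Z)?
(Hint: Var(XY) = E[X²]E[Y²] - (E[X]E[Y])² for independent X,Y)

Var(XY) = E[X²]E[Y²] - (E[X]E[Y])²
E[N] = 1, Var(N) = 1
E[M] = 0, Var(M) = 1
E[N²] = 1 + 1² = 2
E[M²] = 1 + 0² = 1
Var(Z) = 2*1 - (1*0)²
= 2 - 0 = 2

2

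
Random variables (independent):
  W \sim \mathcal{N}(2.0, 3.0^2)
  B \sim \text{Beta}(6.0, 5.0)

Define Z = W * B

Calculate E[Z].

For independent RVs: E[XY] = E[X]*E[Y]
E[W] = 2
E[B] = 0.54545455
E[Z] = 2 * 0.54545455 = 1.0909091

1.0909091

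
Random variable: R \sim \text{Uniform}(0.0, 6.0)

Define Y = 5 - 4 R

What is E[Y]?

For Y = -4R + 5:
E[Y] = -4 * E[R] + 5
E[R] = (0 + 6)/2 = 3
E[Y] = -4 * 3 + 5 = -7

-7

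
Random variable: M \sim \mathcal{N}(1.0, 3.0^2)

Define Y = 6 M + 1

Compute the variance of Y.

For Y = aM + b: Var(Y) = a² * Var(M)
Var(M) = 3.0^2 = 9
Var(Y) = 6² * 9 = 36 * 9 = 324

324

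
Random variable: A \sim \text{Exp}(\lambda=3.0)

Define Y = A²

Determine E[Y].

Using E[X²] = Var(X) + (E[X])²:
E[A] = 0.33333333
Var(A) = 1/3.0^2 = 0.11111111
E[A²] = 0.11111111 + 0.33333333² = 0.11111111 + 0.11111111 = 0.22222222

0.22222222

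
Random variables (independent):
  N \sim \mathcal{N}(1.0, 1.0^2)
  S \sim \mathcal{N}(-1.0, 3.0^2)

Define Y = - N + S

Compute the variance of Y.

For independent RVs: Var(aX + bY) = a²Var(X) + b²Var(Y)
Var(N) = 1
Var(S) = 9
Var(Y) = (-1)²*1 + 1²*9
= 1*1 + 1*9 = 10

10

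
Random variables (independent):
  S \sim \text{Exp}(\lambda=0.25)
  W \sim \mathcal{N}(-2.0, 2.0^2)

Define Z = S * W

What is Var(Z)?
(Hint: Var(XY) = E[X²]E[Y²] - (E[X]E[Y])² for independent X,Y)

Var(XY) = E[X²]E[Y²] - (E[X]E[Y])²
E[S] = 4, Var(S) = 16
E[W] = -2, Var(W) = 4
E[S²] = 16 + 4² = 32
E[W²] = 4 + (-2)² = 8
Var(Z) = 32*8 - (4*(-2))²
= 256 - 64 = 192

192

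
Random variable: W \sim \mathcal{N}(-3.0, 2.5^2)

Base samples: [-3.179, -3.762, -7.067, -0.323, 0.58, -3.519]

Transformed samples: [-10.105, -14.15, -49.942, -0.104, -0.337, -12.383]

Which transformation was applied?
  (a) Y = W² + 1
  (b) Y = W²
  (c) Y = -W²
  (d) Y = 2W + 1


Checking option (c) Y = -W²:
  W = -3.179 -> Y = -10.105 ✓
  W = -3.762 -> Y = -14.15 ✓
  W = -7.067 -> Y = -49.942 ✓
All samples match this transformation.

(c) -W²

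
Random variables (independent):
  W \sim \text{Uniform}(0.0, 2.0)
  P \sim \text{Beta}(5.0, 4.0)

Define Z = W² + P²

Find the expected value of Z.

E[Z] = E[W²] + E[P²]
E[W²] = Var(W) + E[W]² = 0.33333333 + 1 = 1.3333333
E[P²] = Var(P) + E[P]² = 0.024691358 + 0.30864198 = 0.33333333
E[Z] = 1.3333333 + 0.33333333 = 1.6666667

1.6666667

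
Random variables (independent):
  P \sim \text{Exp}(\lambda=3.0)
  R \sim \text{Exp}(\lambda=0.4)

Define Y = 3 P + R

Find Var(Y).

For independent RVs: Var(aX + bY) = a²Var(X) + b²Var(Y)
Var(P) = 0.11111111
Var(R) = 6.25
Var(Y) = 3²*0.11111111 + 1²*6.25
= 9*0.11111111 + 1*6.25 = 7.25

7.25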